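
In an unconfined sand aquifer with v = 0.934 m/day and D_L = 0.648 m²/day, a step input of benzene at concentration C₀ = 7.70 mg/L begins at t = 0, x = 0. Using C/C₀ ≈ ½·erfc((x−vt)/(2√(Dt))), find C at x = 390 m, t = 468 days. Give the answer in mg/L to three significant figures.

For a continuous step input, C/C₀ ≈ ½·erfc((x−vt)/(2√(Dt))).
vt = 0.934 × 468 = 437.112 m and 2√(Dt) = 2√(0.648 × 468) = 34.83 m.
Argument (x−vt)/(2√(Dt)) = (390 − 437.112)/34.83 = -1.353; ½·erfc(-1.353) = 0.9722.
C = 7.70 × 0.9722 = 7.49 mg/L.

7.49 mg/L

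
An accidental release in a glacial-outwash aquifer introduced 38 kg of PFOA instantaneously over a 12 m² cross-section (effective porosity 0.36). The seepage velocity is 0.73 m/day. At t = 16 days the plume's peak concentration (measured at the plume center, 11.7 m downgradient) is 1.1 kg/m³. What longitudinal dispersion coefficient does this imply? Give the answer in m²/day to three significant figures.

0.318 m²/day

At the plume center C_max = M/(n_e·A·√(4πDt)), so D = M²/(4πt·(n_e·A·C_max)²).
n_e·A·C_max = 0.36 × 12 × 1.1 = 4.752 kg/m.
D = 38²/(4π × 16 × 4.752²) = 0.318 m²/day.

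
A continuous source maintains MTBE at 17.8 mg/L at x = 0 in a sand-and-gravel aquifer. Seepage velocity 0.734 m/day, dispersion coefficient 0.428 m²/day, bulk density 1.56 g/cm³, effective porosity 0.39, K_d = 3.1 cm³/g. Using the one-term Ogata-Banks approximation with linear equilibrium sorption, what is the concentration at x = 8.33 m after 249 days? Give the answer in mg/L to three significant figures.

Retardation factor R = 1 + ρ_b·K_d/n = 1 + 1.56 × 3.1/0.39 = 13.40.
Sorption retards both mechanisms: v_R = v/R = 0.05478 m/day, D_R = D/R = 0.03194 m²/day.
v_R·t = 0.05478 × 249 = 13.64022 m; 2√(D_R t) = 5.640 m; argument = (8.33 − 13.64022)/5.640 = -0.9415.
C = C₀ × ½·erfc(-0.9415) = 17.8 × 0.9085 = 16.2 mg/L.

16.2 mg/L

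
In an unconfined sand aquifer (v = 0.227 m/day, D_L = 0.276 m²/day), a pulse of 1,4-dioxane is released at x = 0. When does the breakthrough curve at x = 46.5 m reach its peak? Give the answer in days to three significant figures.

200 days

For the 1D instantaneous-source solution, setting ∂C/∂t = 0 at fixed x gives v²t² + 2Dt − x² = 0, so t = (√(D² + v²x²) − D)/v².
√(D² + v²x²) = √(0.276² + 0.227² × 46.5²) = 10.56; v² = 0.051529.
t = (10.56 − 0.276)/0.051529 = 200 days (vs. the pure-advection estimate x/v = 205 d).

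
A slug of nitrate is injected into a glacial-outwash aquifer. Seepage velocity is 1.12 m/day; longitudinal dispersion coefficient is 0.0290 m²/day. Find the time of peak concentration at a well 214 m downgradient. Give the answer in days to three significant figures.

191 days

For the 1D instantaneous-source solution, setting ∂C/∂t = 0 at fixed x gives v²t² + 2Dt − x² = 0, so t = (√(D² + v²x²) − D)/v².
√(D² + v²x²) = √(0.0290² + 1.12² × 214²) = 239.7; v² = 1.2544.
t = (239.7 − 0.0290)/1.2544 = 191 days (vs. the pure-advection estimate x/v = 191 d).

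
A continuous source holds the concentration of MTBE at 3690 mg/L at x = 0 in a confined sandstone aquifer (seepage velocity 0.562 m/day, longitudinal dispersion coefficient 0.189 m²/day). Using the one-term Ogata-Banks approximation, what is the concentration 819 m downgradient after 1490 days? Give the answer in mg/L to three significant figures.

2880 mg/L

For a continuous step input, C/C₀ ≈ ½·erfc((x−vt)/(2√(Dt))).
vt = 0.562 × 1490 = 837.38 m and 2√(Dt) = 2√(0.189 × 1490) = 33.56 m.
Argument (x−vt)/(2√(Dt)) = (819 − 837.38)/33.56 = -0.5477; ½·erfc(-0.5477) = 0.7807.
C = 3690 × 0.7807 = 2880 mg/L.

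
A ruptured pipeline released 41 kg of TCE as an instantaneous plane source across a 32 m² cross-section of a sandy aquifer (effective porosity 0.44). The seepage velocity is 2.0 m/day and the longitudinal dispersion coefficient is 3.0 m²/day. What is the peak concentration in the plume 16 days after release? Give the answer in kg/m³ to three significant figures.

0.119 kg/m³

The peak of an instantaneous 1D plume sits at x = vt; there the Gaussian factor is 1 and C_max = M/(n_e·A·√(4πDt)), where n_e·A is the pore area the mass is dissolved in.
√(4πDt) = √(4π × 3.0 × 16) = 24.56 m, so C_max = 41/(0.44 × 32 × 24.56) = 0.119 kg/m³.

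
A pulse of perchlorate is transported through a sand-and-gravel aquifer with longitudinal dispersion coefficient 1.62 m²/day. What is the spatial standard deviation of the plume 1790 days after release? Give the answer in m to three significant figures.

76.2 m

Dispersive spreading gives a Gaussian with σ² = 2Dt; advection only shifts the center.
σ = √(2 × 1.62 × 1790) = 76.2 m.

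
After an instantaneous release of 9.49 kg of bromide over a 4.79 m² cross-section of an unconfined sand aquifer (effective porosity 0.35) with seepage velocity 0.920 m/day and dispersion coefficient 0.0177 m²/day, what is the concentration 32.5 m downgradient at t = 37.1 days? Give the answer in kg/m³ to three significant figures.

0.715 kg/m³

For an instantaneous plane source, C(x,t) = M/(n_e·A·√(4πDt)) · exp(−(x−vt)²/(4Dt)), with n_e·A the pore (flow) area.
Plume center vt = 0.920 × 37.1 = 34.132 m, so the well at 32.5 m is 1.632 m upgradient of the peak.
√(4πDt) = 2.873 m, giving peak height M/(n_e·A·√(4πDt)) = 9.49/(0.35 × 4.79 × 2.873) = 1.970 kg/m³.
(x−vt)²/(4Dt) = (-1.632)²/(4 × 0.0177 × 37.1) = 1.014; exp(−1.014) = 0.3628.
C = 1.970 × 0.3628 = 0.715 kg/m³.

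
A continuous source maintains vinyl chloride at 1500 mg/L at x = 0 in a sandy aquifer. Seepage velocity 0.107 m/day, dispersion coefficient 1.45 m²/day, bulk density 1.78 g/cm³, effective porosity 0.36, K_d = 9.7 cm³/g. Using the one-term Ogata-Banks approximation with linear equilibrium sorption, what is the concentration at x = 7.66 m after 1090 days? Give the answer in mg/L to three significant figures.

383 mg/L

Retardation factor R = 1 + ρ_b·K_d/n = 1 + 1.78 × 9.7/0.36 = 48.96.
Sorption retards both mechanisms: v_R = v/R = 0.002185 m/day, D_R = D/R = 0.02962 m²/day.
v_R·t = 0.002185 × 1090 = 2.38165 m; 2√(D_R t) = 11.36 m; argument = (7.66 − 2.38165)/11.36 = 0.4646.
C = C₀ × ½·erfc(0.4646) = 1500 × 0.2556 = 383 mg/L.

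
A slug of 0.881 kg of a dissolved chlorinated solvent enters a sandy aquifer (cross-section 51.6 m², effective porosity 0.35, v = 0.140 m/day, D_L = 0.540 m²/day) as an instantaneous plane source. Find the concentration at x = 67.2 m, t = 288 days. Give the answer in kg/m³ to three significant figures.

0.000345 kg/m³

For an instantaneous plane source, C(x,t) = M/(n_e·A·√(4πDt)) · exp(−(x−vt)²/(4Dt)), with n_e·A the pore (flow) area.
Plume center vt = 0.140 × 288 = 40.32 m, so the well at 67.2 m is 26.88 m downgradient of the peak.
√(4πDt) = 44.21 m, giving peak height M/(n_e·A·√(4πDt)) = 0.881/(0.35 × 51.6 × 44.21) = 0.001103 kg/m³.
(x−vt)²/(4Dt) = (26.88)²/(4 × 0.540 × 288) = 1.161; exp(−1.161) = 0.3132.
C = 0.001103 × 0.3132 = 0.000345 kg/m³.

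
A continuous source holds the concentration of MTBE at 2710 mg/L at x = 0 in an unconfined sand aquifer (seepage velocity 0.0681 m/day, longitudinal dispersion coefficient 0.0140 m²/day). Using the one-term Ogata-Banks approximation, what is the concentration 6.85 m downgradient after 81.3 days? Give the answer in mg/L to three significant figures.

520 mg/L

For a continuous step input, C/C₀ ≈ ½·erfc((x−vt)/(2√(Dt))).
vt = 0.0681 × 81.3 = 5.53653 m and 2√(Dt) = 2√(0.0140 × 81.3) = 2.134 m.
Argument (x−vt)/(2√(Dt)) = (6.85 − 5.53653)/2.134 = 0.6155; ½·erfc(0.6155) = 0.1920.
C = 2710 × 0.1920 = 520 mg/L.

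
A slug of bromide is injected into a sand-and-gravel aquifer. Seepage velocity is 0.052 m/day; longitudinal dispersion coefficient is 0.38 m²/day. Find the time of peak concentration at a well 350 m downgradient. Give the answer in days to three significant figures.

For the 1D instantaneous-source solution, setting ∂C/∂t = 0 at fixed x gives v²t² + 2Dt − x² = 0, so t = (√(D² + v²x²) − D)/v².
√(D² + v²x²) = √(0.38² + 0.052² × 350²) = 18.20; v² = 0.002704.
t = (18.20 − 0.38)/0.002704 = 6590 days (vs. the pure-advection estimate x/v = 6730 d).

6590 days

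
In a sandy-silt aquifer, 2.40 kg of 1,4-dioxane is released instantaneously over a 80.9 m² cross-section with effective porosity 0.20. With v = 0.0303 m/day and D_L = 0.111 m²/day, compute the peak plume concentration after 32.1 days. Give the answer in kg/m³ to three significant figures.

0.0222 kg/m³

The peak of an instantaneous 1D plume sits at x = vt; there the Gaussian factor is 1 and C_max = M/(n_e·A·√(4πDt)), where n_e·A is the pore area the mass is dissolved in.
√(4πDt) = √(4π × 0.111 × 32.1) = 6.691 m, so C_max = 2.40/(0.20 × 80.9 × 6.691) = 0.0222 kg/m³.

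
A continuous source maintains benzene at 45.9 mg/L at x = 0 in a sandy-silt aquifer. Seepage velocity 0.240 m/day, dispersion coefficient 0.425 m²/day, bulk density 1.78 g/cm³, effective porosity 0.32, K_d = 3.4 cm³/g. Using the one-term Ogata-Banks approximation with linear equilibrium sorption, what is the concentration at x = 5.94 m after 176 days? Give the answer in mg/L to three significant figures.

Retardation factor R = 1 + ρ_b·K_d/n = 1 + 1.78 × 3.4/0.32 = 19.91.
Sorption retards both mechanisms: v_R = v/R = 0.01205 m/day, D_R = D/R = 0.02135 m²/day.
v_R·t = 0.01205 × 176 = 2.1208 m; 2√(D_R t) = 3.877 m; argument = (5.94 − 2.1208)/3.877 = 0.9851.
C = C₀ × ½·erfc(0.9851) = 45.9 × 0.08179 = 3.75 mg/L.

3.75 mg/L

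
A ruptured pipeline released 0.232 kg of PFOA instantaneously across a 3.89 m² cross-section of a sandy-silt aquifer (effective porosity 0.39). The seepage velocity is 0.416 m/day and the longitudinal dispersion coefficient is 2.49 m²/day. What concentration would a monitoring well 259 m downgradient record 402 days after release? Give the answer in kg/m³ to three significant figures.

0.000166 kg/m³

For an instantaneous plane source, C(x,t) = M/(n_e·A·√(4πDt)) · exp(−(x−vt)²/(4Dt)), with n_e·A the pore (flow) area.
Plume center vt = 0.416 × 402 = 167.232 m, so the well at 259 m is 91.768 m downgradient of the peak.
√(4πDt) = 112.2 m, giving peak height M/(n_e·A·√(4πDt)) = 0.232/(0.39 × 3.89 × 112.2) = 0.001363 kg/m³.
(x−vt)²/(4Dt) = (91.768)²/(4 × 2.49 × 402) = 2.103; exp(−2.103) = 0.1221.
C = 0.001363 × 0.1221 = 0.000166 kg/m³.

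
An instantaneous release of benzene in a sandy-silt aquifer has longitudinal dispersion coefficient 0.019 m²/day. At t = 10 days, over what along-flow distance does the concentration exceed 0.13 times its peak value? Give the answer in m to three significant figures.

2.49 m

The plume is Gaussian with σ = √(2Dt) = √(2 × 0.019 × 10) = 0.6164 m.
C/C_peak = exp(−Δx²/(2σ²)) = 0.13 ⇒ Δx = σ·√(−2 ln 0.13) = 0.6164 × 2.020 = 1.245 m.
Width = 2Δx = 2.49 m.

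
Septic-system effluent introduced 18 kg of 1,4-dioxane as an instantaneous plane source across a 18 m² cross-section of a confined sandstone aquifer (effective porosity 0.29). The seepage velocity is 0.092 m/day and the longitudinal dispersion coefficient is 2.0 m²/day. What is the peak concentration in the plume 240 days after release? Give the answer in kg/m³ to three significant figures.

0.0444 kg/m³

The peak of an instantaneous 1D plume sits at x = vt; there the Gaussian factor is 1 and C_max = M/(n_e·A·√(4πDt)), where n_e·A is the pore area the mass is dissolved in.
√(4πDt) = √(4π × 2.0 × 240) = 77.67 m, so C_max = 18/(0.29 × 18 × 77.67) = 0.0444 kg/m³.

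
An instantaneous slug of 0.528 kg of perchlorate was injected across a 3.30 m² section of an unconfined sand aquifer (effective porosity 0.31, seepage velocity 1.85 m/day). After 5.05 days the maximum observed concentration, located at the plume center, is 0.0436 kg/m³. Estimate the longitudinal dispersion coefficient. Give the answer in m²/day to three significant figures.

2.21 m²/day

At the plume center C_max = M/(n_e·A·√(4πDt)), so D = M²/(4πt·(n_e·A·C_max)²).
n_e·A·C_max = 0.31 × 3.30 × 0.0436 = 0.04460 kg/m.
D = 0.528²/(4π × 5.05 × 0.04460²) = 2.21 m²/day.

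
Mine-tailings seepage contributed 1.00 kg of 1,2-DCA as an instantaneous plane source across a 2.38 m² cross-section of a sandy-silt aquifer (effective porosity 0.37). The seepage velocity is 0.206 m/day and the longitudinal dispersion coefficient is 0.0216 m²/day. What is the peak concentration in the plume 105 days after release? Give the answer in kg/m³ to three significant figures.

The peak of an instantaneous 1D plume sits at x = vt; there the Gaussian factor is 1 and C_max = M/(n_e·A·√(4πDt)), where n_e·A is the pore area the mass is dissolved in.
√(4πDt) = √(4π × 0.0216 × 105) = 5.339 m, so C_max = 1.00/(0.37 × 2.38 × 5.339) = 0.213 kg/m³.

0.213 kg/m³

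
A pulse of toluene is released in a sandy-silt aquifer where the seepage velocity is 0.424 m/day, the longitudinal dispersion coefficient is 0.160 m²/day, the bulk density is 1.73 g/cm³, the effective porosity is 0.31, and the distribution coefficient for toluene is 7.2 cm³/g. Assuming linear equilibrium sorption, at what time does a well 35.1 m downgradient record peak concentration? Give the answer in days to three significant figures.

3370 days

Retardation factor R = 1 + ρ_b·K_d/n = 1 + 1.73 × 7.2/0.31 = 41.18.
Sorption retards both mechanisms: v_R = v/R = 0.01030 m/day, D_R = D/R = 0.003885 m²/day.
Peak time from v_R²t² + 2D_R t − x² = 0: t = (√(D_R² + v_R²x²) − D_R)/v_R².
√(D_R² + v_R²x²) = √(0.003885² + 0.01030² × 35.1²) = 0.3616; v_R² = 0.0001061.
t = (0.3616 − 0.003885)/0.0001061 = 3370 days.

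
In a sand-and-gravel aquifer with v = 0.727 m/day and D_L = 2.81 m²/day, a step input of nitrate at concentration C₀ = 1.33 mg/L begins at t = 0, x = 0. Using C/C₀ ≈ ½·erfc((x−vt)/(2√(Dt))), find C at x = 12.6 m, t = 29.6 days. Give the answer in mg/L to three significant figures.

1.00 mg/L

For a continuous step input, C/C₀ ≈ ½·erfc((x−vt)/(2√(Dt))).
vt = 0.727 × 29.6 = 21.5192 m and 2√(Dt) = 2√(2.81 × 29.6) = 18.24 m.
Argument (x−vt)/(2√(Dt)) = (12.6 − 21.5192)/18.24 = -0.4890; ½·erfc(-0.4890) = 0.7554.
C = 1.33 × 0.7554 = 1.00 mg/L.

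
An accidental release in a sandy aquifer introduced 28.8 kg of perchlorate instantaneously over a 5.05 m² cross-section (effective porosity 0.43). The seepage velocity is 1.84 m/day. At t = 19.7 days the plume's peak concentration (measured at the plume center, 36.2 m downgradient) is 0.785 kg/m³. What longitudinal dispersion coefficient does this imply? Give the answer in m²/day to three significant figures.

At the plume center C_max = M/(n_e·A·√(4πDt)), so D = M²/(4πt·(n_e·A·C_max)²).
n_e·A·C_max = 0.43 × 5.05 × 0.785 = 1.705 kg/m.
D = 28.8²/(4π × 19.7 × 1.705²) = 1.15 m²/day.

1.15 m²/day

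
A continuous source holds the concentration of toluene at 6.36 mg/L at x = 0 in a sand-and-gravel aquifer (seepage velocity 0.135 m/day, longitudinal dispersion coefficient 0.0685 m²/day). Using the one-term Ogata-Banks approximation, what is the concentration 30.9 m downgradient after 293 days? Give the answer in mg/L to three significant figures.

For a continuous step input, C/C₀ ≈ ½·erfc((x−vt)/(2√(Dt))).
vt = 0.135 × 293 = 39.555 m and 2√(Dt) = 2√(0.0685 × 293) = 8.960 m.
Argument (x−vt)/(2√(Dt)) = (30.9 − 39.555)/8.960 = -0.9660; ½·erfc(-0.9660) = 0.9141.
C = 6.36 × 0.9141 = 5.81 mg/L.

5.81 mg/L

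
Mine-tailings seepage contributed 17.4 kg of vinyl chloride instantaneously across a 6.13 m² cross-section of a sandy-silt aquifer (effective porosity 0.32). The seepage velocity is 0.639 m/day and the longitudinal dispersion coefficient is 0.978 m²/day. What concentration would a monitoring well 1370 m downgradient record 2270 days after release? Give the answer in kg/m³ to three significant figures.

For an instantaneous plane source, C(x,t) = M/(n_e·A·√(4πDt)) · exp(−(x−vt)²/(4Dt)), with n_e·A the pore (flow) area.
Plume center vt = 0.639 × 2270 = 1450.53 m, so the well at 1370 m is 80.53 m upgradient of the peak.
√(4πDt) = 167.0 m, giving peak height M/(n_e·A·√(4πDt)) = 17.4/(0.32 × 6.13 × 167.0) = 0.05312 kg/m³.
(x−vt)²/(4Dt) = (-80.53)²/(4 × 0.978 × 2270) = 0.7303; exp(−0.7303) = 0.4818.
C = 0.05312 × 0.4818 = 0.0256 kg/m³.

0.0256 kg/m³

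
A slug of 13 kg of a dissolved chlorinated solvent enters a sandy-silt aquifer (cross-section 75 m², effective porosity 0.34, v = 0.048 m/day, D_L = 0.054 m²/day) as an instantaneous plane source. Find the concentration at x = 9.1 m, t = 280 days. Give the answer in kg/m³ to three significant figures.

0.0271 kg/m³

For an instantaneous plane source, C(x,t) = M/(n_e·A·√(4πDt)) · exp(−(x−vt)²/(4Dt)), with n_e·A the pore (flow) area.
Plume center vt = 0.048 × 280 = 13.44 m, so the well at 9.1 m is 4.34 m upgradient of the peak.
√(4πDt) = 13.78 m, giving peak height M/(n_e·A·√(4πDt)) = 13/(0.34 × 75 × 13.78) = 0.03700 kg/m³.
(x−vt)²/(4Dt) = (-4.34)²/(4 × 0.054 × 280) = 0.3114; exp(−0.3114) = 0.7324.
C = 0.03700 × 0.7324 = 0.0271 kg/m³.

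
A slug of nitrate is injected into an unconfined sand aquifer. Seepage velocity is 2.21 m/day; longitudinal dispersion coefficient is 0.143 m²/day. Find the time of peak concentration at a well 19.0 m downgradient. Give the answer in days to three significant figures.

For the 1D instantaneous-source solution, setting ∂C/∂t = 0 at fixed x gives v²t² + 2Dt − x² = 0, so t = (√(D² + v²x²) − D)/v².
√(D² + v²x²) = √(0.143² + 2.21² × 19.0²) = 41.99; v² = 4.8841.
t = (41.99 − 0.143)/4.8841 = 8.57 days (vs. the pure-advection estimate x/v = 8.60 d).

8.57 days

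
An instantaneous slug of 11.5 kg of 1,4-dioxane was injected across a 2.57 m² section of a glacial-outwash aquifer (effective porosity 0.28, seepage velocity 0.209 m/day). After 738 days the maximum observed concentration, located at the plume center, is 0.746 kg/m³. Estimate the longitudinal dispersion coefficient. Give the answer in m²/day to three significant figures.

At the plume center C_max = M/(n_e·A·√(4πDt)), so D = M²/(4πt·(n_e·A·C_max)²).
n_e·A·C_max = 0.28 × 2.57 × 0.746 = 0.5368 kg/m.
D = 11.5²/(4π × 738 × 0.5368²) = 0.0495 m²/day.

0.0495 m²/day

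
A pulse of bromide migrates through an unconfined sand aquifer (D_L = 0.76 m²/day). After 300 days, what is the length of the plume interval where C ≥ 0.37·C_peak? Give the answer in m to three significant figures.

The plume is Gaussian with σ = √(2Dt) = √(2 × 0.76 × 300) = 21.35 m.
C/C_peak = exp(−Δx²/(2σ²)) = 0.37 ⇒ Δx = σ·√(−2 ln 0.37) = 21.35 × 1.410 = 30.10 m.
Width = 2Δx = 60.2 m.

60.2 m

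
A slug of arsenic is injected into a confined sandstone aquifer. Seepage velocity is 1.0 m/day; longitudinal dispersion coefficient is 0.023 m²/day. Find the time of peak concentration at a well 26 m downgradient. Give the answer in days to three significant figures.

For the 1D instantaneous-source solution, setting ∂C/∂t = 0 at fixed x gives v²t² + 2Dt − x² = 0, so t = (√(D² + v²x²) − D)/v².
√(D² + v²x²) = √(0.023² + 1.0² × 26²) = 26.00; v² = 1.
t = (26.00 − 0.023)/1 = 26.0 days (vs. the pure-advection estimate x/v = 26.0 d).

26.0 days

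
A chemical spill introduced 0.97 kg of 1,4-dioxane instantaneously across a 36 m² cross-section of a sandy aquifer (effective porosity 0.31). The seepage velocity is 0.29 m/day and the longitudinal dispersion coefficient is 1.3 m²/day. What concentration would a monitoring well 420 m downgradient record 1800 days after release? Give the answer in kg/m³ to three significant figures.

0.000167 kg/m³

For an instantaneous plane source, C(x,t) = M/(n_e·A·√(4πDt)) · exp(−(x−vt)²/(4Dt)), with n_e·A the pore (flow) area.
Plume center vt = 0.29 × 1800 = 522 m, so the well at 420 m is 102 m upgradient of the peak.
√(4πDt) = 171.5 m, giving peak height M/(n_e·A·√(4πDt)) = 0.97/(0.31 × 36 × 171.5) = 0.0005068 kg/m³.
(x−vt)²/(4Dt) = (-102)²/(4 × 1.3 × 1800) = 1.112; exp(−1.112) = 0.3289.
C = 0.0005068 × 0.3289 = 0.000167 kg/m³.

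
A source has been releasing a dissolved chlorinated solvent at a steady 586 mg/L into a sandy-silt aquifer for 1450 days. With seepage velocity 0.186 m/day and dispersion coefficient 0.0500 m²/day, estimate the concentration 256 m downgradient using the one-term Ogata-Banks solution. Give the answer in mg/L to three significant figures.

For a continuous step input, C/C₀ ≈ ½·erfc((x−vt)/(2√(Dt))).
vt = 0.186 × 1450 = 269.7 m and 2√(Dt) = 2√(0.0500 × 1450) = 17.03 m.
Argument (x−vt)/(2√(Dt)) = (256 − 269.7)/17.03 = -0.8045; ½·erfc(-0.8045) = 0.8724.
C = 586 × 0.8724 = 511 mg/L.

511 mg/L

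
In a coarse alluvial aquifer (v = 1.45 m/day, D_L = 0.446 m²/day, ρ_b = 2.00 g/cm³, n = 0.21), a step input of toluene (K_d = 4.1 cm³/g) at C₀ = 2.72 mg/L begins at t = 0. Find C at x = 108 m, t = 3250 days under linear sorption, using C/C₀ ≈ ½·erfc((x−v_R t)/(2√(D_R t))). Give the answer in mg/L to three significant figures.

Retardation factor R = 1 + ρ_b·K_d/n = 1 + 2.00 × 4.1/0.21 = 40.05.
Sorption retards both mechanisms: v_R = v/R = 0.03620 m/day, D_R = D/R = 0.01114 m²/day.
v_R·t = 0.03620 × 3250 = 117.65 m; 2√(D_R t) = 12.03 m; argument = (108 − 117.65)/12.03 = -0.8022.
C = C₀ × ½·erfc(-0.8022) = 2.72 × 0.8717 = 2.37 mg/L.

2.37 mg/L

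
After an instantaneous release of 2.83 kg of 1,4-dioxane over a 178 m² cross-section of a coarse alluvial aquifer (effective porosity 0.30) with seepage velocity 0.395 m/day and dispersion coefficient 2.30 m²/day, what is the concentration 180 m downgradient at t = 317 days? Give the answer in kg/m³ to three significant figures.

For an instantaneous plane source, C(x,t) = M/(n_e·A·√(4πDt)) · exp(−(x−vt)²/(4Dt)), with n_e·A the pore (flow) area.
Plume center vt = 0.395 × 317 = 125.215 m, so the well at 180 m is 54.785 m downgradient of the peak.
√(4πDt) = 95.72 m, giving peak height M/(n_e·A·√(4πDt)) = 2.83/(0.30 × 178 × 95.72) = 0.0005537 kg/m³.
(x−vt)²/(4Dt) = (54.785)²/(4 × 2.30 × 317) = 1.029; exp(−1.029) = 0.3574.
C = 0.0005537 × 0.3574 = 0.000198 kg/m³.

0.000198 kg/m³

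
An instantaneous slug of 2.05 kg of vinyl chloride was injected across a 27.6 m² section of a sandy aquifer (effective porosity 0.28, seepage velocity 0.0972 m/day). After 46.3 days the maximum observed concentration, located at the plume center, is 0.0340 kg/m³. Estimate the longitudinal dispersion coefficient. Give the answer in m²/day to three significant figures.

At the plume center C_max = M/(n_e·A·√(4πDt)), so D = M²/(4πt·(n_e·A·C_max)²).
n_e·A·C_max = 0.28 × 27.6 × 0.0340 = 0.2628 kg/m.
D = 2.05²/(4π × 46.3 × 0.2628²) = 0.105 m²/day.

0.105 m²/day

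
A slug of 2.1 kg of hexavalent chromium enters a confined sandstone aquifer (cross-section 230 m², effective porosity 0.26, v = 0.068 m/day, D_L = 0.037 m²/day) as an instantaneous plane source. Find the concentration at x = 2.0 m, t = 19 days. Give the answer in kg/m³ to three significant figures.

0.00989 kg/m³

For an instantaneous plane source, C(x,t) = M/(n_e·A·√(4πDt)) · exp(−(x−vt)²/(4Dt)), with n_e·A the pore (flow) area.
Plume center vt = 0.068 × 19 = 1.292 m, so the well at 2.0 m is 0.708 m downgradient of the peak.
√(4πDt) = 2.972 m, giving peak height M/(n_e·A·√(4πDt)) = 2.1/(0.26 × 230 × 2.972) = 0.01182 kg/m³.
(x−vt)²/(4Dt) = (0.708)²/(4 × 0.037 × 19) = 0.1783; exp(−0.1783) = 0.8367.
C = 0.01182 × 0.8367 = 0.00989 kg/m³.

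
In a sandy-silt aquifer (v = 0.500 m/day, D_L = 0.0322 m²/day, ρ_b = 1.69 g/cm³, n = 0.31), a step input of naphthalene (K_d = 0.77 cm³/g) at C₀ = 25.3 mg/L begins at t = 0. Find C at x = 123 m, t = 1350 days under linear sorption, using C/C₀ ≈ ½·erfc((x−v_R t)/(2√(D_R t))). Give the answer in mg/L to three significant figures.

Retardation factor R = 1 + ρ_b·K_d/n = 1 + 1.69 × 0.77/0.31 = 5.198.
Sorption retards both mechanisms: v_R = v/R = 0.09619 m/day, D_R = D/R = 0.006195 m²/day.
v_R·t = 0.09619 × 1350 = 129.8565 m; 2√(D_R t) = 5.784 m; argument = (123 − 129.8565)/5.784 = -1.185.
C = C₀ × ½·erfc(-1.185) = 25.3 × 0.9531 = 24.1 mg/L.

24.1 mg/L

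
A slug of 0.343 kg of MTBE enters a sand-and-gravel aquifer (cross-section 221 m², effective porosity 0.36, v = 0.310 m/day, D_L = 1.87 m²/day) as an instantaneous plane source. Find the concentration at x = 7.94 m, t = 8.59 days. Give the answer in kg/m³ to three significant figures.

For an instantaneous plane source, C(x,t) = M/(n_e·A·√(4πDt)) · exp(−(x−vt)²/(4Dt)), with n_e·A the pore (flow) area.
Plume center vt = 0.310 × 8.59 = 2.6629 m, so the well at 7.94 m is 5.2771 m downgradient of the peak.
√(4πDt) = 14.21 m, giving peak height M/(n_e·A·√(4πDt)) = 0.343/(0.36 × 221 × 14.21) = 0.0003034 kg/m³.
(x−vt)²/(4Dt) = (5.2771)²/(4 × 1.87 × 8.59) = 0.4334; exp(−0.4334) = 0.6483.
C = 0.0003034 × 0.6483 = 0.000197 kg/m³.

0.000197 kg/m³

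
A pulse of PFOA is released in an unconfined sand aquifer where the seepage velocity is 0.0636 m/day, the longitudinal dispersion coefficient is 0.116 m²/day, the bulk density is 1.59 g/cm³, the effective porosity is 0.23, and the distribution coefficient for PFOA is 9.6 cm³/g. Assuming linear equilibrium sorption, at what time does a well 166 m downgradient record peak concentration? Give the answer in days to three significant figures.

174000 days

Retardation factor R = 1 + ρ_b·K_d/n = 1 + 1.59 × 9.6/0.23 = 67.37.
Sorption retards both mechanisms: v_R = v/R = 0.0009440 m/day, D_R = D/R = 0.001722 m²/day.
Peak time from v_R²t² + 2D_R t − x² = 0: t = (√(D_R² + v_R²x²) − D_R)/v_R².
√(D_R² + v_R²x²) = √(0.001722² + 0.0009440² × 166²) = 0.1567; v_R² = 8.911e-07.
t = (0.1567 − 0.001722)/8.911e-07 = 174000 days.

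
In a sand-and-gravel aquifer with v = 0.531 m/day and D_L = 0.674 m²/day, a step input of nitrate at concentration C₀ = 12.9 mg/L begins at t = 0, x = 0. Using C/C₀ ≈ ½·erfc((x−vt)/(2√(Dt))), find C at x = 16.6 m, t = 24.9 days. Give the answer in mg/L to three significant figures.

For a continuous step input, C/C₀ ≈ ½·erfc((x−vt)/(2√(Dt))).
vt = 0.531 × 24.9 = 13.2219 m and 2√(Dt) = 2√(0.674 × 24.9) = 8.193 m.
Argument (x−vt)/(2√(Dt)) = (16.6 − 13.2219)/8.193 = 0.4123; ½·erfc(0.4123) = 0.2799.
C = 12.9 × 0.2799 = 3.61 mg/L.

3.61 mg/L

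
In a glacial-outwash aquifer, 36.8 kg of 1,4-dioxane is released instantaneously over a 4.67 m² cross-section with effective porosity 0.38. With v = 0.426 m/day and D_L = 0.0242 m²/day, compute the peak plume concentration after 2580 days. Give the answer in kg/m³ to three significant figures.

The peak of an instantaneous 1D plume sits at x = vt; there the Gaussian factor is 1 and C_max = M/(n_e·A·√(4πDt)), where n_e·A is the pore area the mass is dissolved in.
√(4πDt) = √(4π × 0.0242 × 2580) = 28.01 m, so C_max = 36.8/(0.38 × 4.67 × 28.01) = 0.740 kg/m³.

0.740 kg/m³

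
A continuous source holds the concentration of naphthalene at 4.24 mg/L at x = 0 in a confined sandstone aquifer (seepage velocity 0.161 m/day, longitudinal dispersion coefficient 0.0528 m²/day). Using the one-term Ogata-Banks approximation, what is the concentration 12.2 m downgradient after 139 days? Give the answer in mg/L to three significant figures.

For a continuous step input, C/C₀ ≈ ½·erfc((x−vt)/(2√(Dt))).
vt = 0.161 × 139 = 22.379 m and 2√(Dt) = 2√(0.0528 × 139) = 5.418 m.
Argument (x−vt)/(2√(Dt)) = (12.2 − 22.379)/5.418 = -1.879; ½·erfc(-1.879) = 0.9961.
C = 4.24 × 0.9961 = 4.22 mg/L.

4.22 mg/L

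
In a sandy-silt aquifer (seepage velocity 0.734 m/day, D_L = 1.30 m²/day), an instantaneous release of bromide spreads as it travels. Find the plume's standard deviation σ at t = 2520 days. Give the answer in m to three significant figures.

80.9 m

Dispersive spreading gives a Gaussian with σ² = 2Dt; advection only shifts the center.
σ = √(2 × 1.30 × 2520) = 80.9 m.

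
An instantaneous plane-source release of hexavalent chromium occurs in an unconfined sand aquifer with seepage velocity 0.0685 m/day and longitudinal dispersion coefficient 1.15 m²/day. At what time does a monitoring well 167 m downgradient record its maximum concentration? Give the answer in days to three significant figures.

For the 1D instantaneous-source solution, setting ∂C/∂t = 0 at fixed x gives v²t² + 2Dt − x² = 0, so t = (√(D² + v²x²) − D)/v².
√(D² + v²x²) = √(1.15² + 0.0685² × 167²) = 11.50; v² = 0.00469225.
t = (11.50 − 1.15)/0.00469225 = 2210 days (vs. the pure-advection estimate x/v = 2440 d).

2210 days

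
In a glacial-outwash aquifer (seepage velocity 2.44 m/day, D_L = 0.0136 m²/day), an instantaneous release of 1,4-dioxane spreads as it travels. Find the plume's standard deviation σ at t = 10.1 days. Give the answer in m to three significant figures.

0.524 m

Dispersive spreading gives a Gaussian with σ² = 2Dt; advection only shifts the center.
σ = √(2 × 0.0136 × 10.1) = 0.524 m.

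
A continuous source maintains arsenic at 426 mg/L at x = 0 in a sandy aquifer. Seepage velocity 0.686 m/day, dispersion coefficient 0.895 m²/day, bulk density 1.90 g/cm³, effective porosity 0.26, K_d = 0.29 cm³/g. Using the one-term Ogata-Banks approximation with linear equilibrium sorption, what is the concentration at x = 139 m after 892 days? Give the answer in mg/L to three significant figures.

Retardation factor R = 1 + ρ_b·K_d/n = 1 + 1.90 × 0.29/0.26 = 3.119.
Sorption retards both mechanisms: v_R = v/R = 0.2199 m/day, D_R = D/R = 0.2870 m²/day.
v_R·t = 0.2199 × 892 = 196.1508 m; 2√(D_R t) = 32.00 m; argument = (139 − 196.1508)/32.00 = -1.786.
C = C₀ × ½·erfc(-1.786) = 426 × 0.9942 = 424 mg/L.

424 mg/L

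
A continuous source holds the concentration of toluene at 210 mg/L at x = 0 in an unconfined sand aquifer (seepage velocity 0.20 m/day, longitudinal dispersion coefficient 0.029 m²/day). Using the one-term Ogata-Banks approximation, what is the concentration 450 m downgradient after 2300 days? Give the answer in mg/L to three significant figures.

169 mg/L

For a continuous step input, C/C₀ ≈ ½·erfc((x−vt)/(2√(Dt))).
vt = 0.20 × 2300 = 460 m and 2√(Dt) = 2√(0.029 × 2300) = 16.33 m.
Argument (x−vt)/(2√(Dt)) = (450 − 460)/16.33 = -0.6124; ½·erfc(-0.6124) = 0.8068.
C = 210 × 0.8068 = 169 mg/L.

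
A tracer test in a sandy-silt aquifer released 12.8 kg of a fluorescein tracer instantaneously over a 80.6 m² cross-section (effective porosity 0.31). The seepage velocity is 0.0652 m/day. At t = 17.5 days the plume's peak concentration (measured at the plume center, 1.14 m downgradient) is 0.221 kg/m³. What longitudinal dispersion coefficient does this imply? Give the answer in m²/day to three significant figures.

At the plume center C_max = M/(n_e·A·√(4πDt)), so D = M²/(4πt·(n_e·A·C_max)²).
n_e·A·C_max = 0.31 × 80.6 × 0.221 = 5.522 kg/m.
D = 12.8²/(4π × 17.5 × 5.522²) = 0.0244 m²/day.

0.0244 m²/day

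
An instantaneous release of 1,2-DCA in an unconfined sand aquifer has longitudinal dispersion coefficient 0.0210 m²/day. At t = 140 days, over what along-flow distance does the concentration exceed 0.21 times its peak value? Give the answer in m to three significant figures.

8.57 m

The plume is Gaussian with σ = √(2Dt) = √(2 × 0.0210 × 140) = 2.425 m.
C/C_peak = exp(−Δx²/(2σ²)) = 0.21 ⇒ Δx = σ·√(−2 ln 0.21) = 2.425 × 1.767 = 4.285 m.
Width = 2Δx = 8.57 m.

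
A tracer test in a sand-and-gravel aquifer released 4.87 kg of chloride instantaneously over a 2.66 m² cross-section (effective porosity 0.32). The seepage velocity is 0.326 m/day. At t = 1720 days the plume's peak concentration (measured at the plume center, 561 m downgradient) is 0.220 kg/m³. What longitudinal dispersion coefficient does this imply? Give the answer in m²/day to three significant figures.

At the plume center C_max = M/(n_e·A·√(4πDt)), so D = M²/(4πt·(n_e·A·C_max)²).
n_e·A·C_max = 0.32 × 2.66 × 0.220 = 0.1873 kg/m.
D = 4.87²/(4π × 1720 × 0.1873²) = 0.0313 m²/day.

0.0313 m²/day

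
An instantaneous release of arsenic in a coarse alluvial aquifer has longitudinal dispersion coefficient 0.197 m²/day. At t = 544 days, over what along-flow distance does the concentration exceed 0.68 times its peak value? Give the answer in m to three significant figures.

25.7 m

The plume is Gaussian with σ = √(2Dt) = √(2 × 0.197 × 544) = 14.64 m.
C/C_peak = exp(−Δx²/(2σ²)) = 0.68 ⇒ Δx = σ·√(−2 ln 0.68) = 14.64 × 0.8783 = 12.86 m.
Width = 2Δx = 25.7 m.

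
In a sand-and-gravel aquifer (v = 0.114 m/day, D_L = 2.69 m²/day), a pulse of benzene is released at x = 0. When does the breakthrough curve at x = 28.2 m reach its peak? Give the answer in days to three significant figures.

116 days

For the 1D instantaneous-source solution, setting ∂C/∂t = 0 at fixed x gives v²t² + 2Dt − x² = 0, so t = (√(D² + v²x²) − D)/v².
√(D² + v²x²) = √(2.69² + 0.114² × 28.2²) = 4.192; v² = 0.012996.
t = (4.192 − 2.69)/0.012996 = 116 days (vs. the pure-advection estimate x/v = 247 d).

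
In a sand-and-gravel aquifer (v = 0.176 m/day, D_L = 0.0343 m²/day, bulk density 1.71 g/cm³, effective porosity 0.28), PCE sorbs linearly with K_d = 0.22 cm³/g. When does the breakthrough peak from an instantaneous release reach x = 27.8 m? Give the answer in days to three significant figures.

Retardation factor R = 1 + ρ_b·K_d/n = 1 + 1.71 × 0.22/0.28 = 2.344.
Sorption retards both mechanisms: v_R = v/R = 0.07509 m/day, D_R = D/R = 0.01463 m²/day.
Peak time from v_R²t² + 2D_R t − x² = 0: t = (√(D_R² + v_R²x²) − D_R)/v_R².
√(D_R² + v_R²x²) = √(0.01463² + 0.07509² × 27.8²) = 2.088; v_R² = 0.005639.
t = (2.088 − 0.01463)/0.005639 = 368 days.

368 days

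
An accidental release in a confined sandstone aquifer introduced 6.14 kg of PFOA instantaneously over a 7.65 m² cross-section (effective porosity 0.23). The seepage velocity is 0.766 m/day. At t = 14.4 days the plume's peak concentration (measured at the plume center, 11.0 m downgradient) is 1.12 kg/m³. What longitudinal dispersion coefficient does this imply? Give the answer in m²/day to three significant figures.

At the plume center C_max = M/(n_e·A·√(4πDt)), so D = M²/(4πt·(n_e·A·C_max)²).
n_e·A·C_max = 0.23 × 7.65 × 1.12 = 1.971 kg/m.
D = 6.14²/(4π × 14.4 × 1.971²) = 0.0536 m²/day.

0.0536 m²/day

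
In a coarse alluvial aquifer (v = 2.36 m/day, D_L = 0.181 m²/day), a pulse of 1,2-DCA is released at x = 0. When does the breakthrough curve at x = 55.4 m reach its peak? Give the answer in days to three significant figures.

23.4 days

For the 1D instantaneous-source solution, setting ∂C/∂t = 0 at fixed x gives v²t² + 2Dt − x² = 0, so t = (√(D² + v²x²) − D)/v².
√(D² + v²x²) = √(0.181² + 2.36² × 55.4²) = 130.7; v² = 5.5696.
t = (130.7 − 0.181)/5.5696 = 23.4 days (vs. the pure-advection estimate x/v = 23.5 d).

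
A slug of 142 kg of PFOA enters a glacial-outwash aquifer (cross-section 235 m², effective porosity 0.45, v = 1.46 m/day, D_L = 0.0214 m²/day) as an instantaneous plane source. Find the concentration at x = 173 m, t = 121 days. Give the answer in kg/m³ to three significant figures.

For an instantaneous plane source, C(x,t) = M/(n_e·A·√(4πDt)) · exp(−(x−vt)²/(4Dt)), with n_e·A the pore (flow) area.
Plume center vt = 1.46 × 121 = 176.66 m, so the well at 173 m is 3.66 m upgradient of the peak.
√(4πDt) = 5.704 m, giving peak height M/(n_e·A·√(4πDt)) = 142/(0.45 × 235 × 5.704) = 0.2354 kg/m³.
(x−vt)²/(4Dt) = (-3.66)²/(4 × 0.0214 × 121) = 1.293; exp(−1.293) = 0.2744.
C = 0.2354 × 0.2744 = 0.0646 kg/m³.

0.0646 kg/m³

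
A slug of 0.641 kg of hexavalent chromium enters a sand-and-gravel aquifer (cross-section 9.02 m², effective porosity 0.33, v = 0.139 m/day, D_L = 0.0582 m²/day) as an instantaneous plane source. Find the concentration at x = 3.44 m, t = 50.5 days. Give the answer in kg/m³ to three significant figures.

0.0119 kg/m³

For an instantaneous plane source, C(x,t) = M/(n_e·A·√(4πDt)) · exp(−(x−vt)²/(4Dt)), with n_e·A the pore (flow) area.
Plume center vt = 0.139 × 50.5 = 7.0195 m, so the well at 3.44 m is 3.5795 m upgradient of the peak.
√(4πDt) = 6.077 m, giving peak height M/(n_e·A·√(4πDt)) = 0.641/(0.33 × 9.02 × 6.077) = 0.03544 kg/m³.
(x−vt)²/(4Dt) = (-3.5795)²/(4 × 0.0582 × 50.5) = 1.090; exp(−1.090) = 0.3362.
C = 0.03544 × 0.3362 = 0.0119 kg/m³.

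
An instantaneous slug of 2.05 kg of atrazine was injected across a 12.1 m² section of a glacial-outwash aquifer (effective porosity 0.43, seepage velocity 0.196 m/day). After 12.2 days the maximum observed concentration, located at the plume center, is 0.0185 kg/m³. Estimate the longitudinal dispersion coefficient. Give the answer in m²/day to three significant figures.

2.96 m²/day

At the plume center C_max = M/(n_e·A·√(4πDt)), so D = M²/(4πt·(n_e·A·C_max)²).
n_e·A·C_max = 0.43 × 12.1 × 0.0185 = 0.09626 kg/m.
D = 2.05²/(4π × 12.2 × 0.09626²) = 2.96 m²/day.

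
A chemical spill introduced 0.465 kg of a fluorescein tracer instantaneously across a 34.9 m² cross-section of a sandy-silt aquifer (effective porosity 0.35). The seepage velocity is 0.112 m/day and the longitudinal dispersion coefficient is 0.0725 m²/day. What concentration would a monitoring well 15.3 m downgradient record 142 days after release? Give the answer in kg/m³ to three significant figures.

0.00332 kg/m³

For an instantaneous plane source, C(x,t) = M/(n_e·A·√(4πDt)) · exp(−(x−vt)²/(4Dt)), with n_e·A the pore (flow) area.
Plume center vt = 0.112 × 142 = 15.904 m, so the well at 15.3 m is 0.604 m upgradient of the peak.
√(4πDt) = 11.37 m, giving peak height M/(n_e·A·√(4πDt)) = 0.465/(0.35 × 34.9 × 11.37) = 0.003348 kg/m³.
(x−vt)²/(4Dt) = (-0.604)²/(4 × 0.0725 × 142) = 0.008859; exp(−0.008859) = 0.9912.
C = 0.003348 × 0.9912 = 0.00332 kg/m³.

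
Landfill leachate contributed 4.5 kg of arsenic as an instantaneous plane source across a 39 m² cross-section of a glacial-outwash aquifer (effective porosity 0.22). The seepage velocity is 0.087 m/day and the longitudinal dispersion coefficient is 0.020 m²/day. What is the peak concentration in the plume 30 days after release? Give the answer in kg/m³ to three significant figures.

0.191 kg/m³

The peak of an instantaneous 1D plume sits at x = vt; there the Gaussian factor is 1 and C_max = M/(n_e·A·√(4πDt)), where n_e·A is the pore area the mass is dissolved in.
√(4πDt) = √(4π × 0.020 × 30) = 2.746 m, so C_max = 4.5/(0.22 × 39 × 2.746) = 0.191 kg/m³.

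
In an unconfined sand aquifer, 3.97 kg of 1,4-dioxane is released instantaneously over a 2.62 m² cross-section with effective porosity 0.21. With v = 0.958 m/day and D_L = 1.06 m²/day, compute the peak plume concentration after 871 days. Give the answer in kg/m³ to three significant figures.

The peak of an instantaneous 1D plume sits at x = vt; there the Gaussian factor is 1 and C_max = M/(n_e·A·√(4πDt)), where n_e·A is the pore area the mass is dissolved in.
√(4πDt) = √(4π × 1.06 × 871) = 107.7 m, so C_max = 3.97/(0.21 × 2.62 × 107.7) = 0.0670 kg/m³.

0.0670 kg/m³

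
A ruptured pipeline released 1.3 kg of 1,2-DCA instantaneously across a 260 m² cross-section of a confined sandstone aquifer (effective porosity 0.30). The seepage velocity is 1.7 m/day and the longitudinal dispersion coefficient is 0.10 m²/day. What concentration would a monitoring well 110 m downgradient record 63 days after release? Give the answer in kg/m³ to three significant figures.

0.00134 kg/m³

For an instantaneous plane source, C(x,t) = M/(n_e·A·√(4πDt)) · exp(−(x−vt)²/(4Dt)), with n_e·A the pore (flow) area.
Plume center vt = 1.7 × 63 = 107.1 m, so the well at 110 m is 2.9 m downgradient of the peak.
√(4πDt) = 8.898 m, giving peak height M/(n_e·A·√(4πDt)) = 1.3/(0.30 × 260 × 8.898) = 0.001873 kg/m³.
(x−vt)²/(4Dt) = (2.9)²/(4 × 0.10 × 63) = 0.3337; exp(−0.3337) = 0.7163.
C = 0.001873 × 0.7163 = 0.00134 kg/m³.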